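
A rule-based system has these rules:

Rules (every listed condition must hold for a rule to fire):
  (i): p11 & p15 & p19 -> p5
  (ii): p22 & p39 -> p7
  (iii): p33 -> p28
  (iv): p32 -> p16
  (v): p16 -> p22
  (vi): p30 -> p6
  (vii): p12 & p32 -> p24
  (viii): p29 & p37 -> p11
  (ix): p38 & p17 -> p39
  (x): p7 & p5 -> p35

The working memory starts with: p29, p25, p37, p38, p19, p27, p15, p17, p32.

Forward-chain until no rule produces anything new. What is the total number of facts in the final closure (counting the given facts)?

16

Round 1: (iv) [p32 -> p16]; (viii) [p29 & p37 -> p11]; (ix) [p38 & p17 -> p39]. New: p16, p11, p39.
Round 2: (i) [p11 & p15 & p19 -> p5]; (v) [p16 -> p22]. New: p5, p22.
Round 3: (ii) [p22 & p39 -> p7]. New: p7.
Round 4: (x) [p7 & p5 -> p35]. New: p35.
Closure: {p11, p15, p16, p17, p19, p22, p25, p27, p29, p32, p35, p37, p38, p39, p5, p7} — 16 facts.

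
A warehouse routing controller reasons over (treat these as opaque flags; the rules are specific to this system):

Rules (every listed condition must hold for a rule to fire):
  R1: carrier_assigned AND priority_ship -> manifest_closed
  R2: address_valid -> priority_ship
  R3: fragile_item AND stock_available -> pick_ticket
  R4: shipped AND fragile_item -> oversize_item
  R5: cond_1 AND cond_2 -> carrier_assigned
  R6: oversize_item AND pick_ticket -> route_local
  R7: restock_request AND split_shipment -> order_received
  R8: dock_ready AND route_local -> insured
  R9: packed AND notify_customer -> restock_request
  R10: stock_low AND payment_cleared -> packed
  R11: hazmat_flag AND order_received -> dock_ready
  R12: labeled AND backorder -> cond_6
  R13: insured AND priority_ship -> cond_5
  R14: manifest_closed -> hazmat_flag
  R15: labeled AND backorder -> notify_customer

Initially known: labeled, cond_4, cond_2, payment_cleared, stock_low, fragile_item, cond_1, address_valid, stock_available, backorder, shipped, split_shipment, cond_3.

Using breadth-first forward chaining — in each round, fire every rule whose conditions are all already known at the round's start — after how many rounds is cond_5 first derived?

Round 1: R2 [address_valid -> priority_ship]; R3 [fragile_item AND stock_available -> pick_ticket]; R4 [shipped AND fragile_item -> oversize_item]; R5 [cond_1 AND cond_2 -> carrier_assigned]; R10 [stock_low AND payment_cleared -> packed]; R12 [labeled AND backorder -> cond_6]; R15 [labeled AND backorder -> notify_customer]. New: priority_ship, pick_ticket, oversize_item, carrier_assigned, packed, cond_6, notify_customer.
Round 2: R1 [carrier_assigned AND priority_ship -> manifest_closed]; R6 [oversize_item AND pick_ticket -> route_local]; R9 [packed AND notify_customer -> restock_request]. New: manifest_closed, route_local, restock_request.
Round 3: R7 [restock_request AND split_shipment -> order_received]; R14 [manifest_closed -> hazmat_flag]. New: order_received, hazmat_flag.
Round 4: R11 [hazmat_flag AND order_received -> dock_ready]. New: dock_ready.
Round 5: R8 [dock_ready AND route_local -> insured]. New: insured.
Round 6: R13 [insured AND priority_ship -> cond_5]. New: cond_5.
cond_5 first appears in round 6.

6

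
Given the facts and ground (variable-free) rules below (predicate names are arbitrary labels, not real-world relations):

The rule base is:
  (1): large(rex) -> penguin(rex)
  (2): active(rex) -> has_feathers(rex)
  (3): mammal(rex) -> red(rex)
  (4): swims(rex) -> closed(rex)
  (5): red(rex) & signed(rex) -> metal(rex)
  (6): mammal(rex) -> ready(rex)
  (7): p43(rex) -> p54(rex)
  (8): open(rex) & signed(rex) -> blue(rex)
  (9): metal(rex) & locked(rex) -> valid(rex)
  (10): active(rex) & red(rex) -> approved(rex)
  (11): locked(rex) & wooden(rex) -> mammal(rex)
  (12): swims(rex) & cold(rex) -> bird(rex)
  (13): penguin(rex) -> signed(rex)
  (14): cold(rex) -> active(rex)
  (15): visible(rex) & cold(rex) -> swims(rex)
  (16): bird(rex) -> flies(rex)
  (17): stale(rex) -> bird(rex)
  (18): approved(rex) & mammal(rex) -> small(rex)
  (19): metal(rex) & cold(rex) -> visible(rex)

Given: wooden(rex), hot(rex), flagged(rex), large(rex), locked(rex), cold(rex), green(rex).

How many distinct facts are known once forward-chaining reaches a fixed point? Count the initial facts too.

Round 1 — (1), (11), (14), derive penguin(rex), mammal(rex), active(rex).
Round 2 — (2), (3), (6), (13), derive has_feathers(rex), red(rex), ready(rex), signed(rex).
Round 3 — (5), (10), derive metal(rex), approved(rex).
Round 4 — (9), (18), (19), derive valid(rex), small(rex), visible(rex).
Round 5 — (15), derive swims(rex).
Round 6 — (4), (12), derive closed(rex), bird(rex).
Round 7 — (16), derive flies(rex).
Closure: {active(rex), approved(rex), bird(rex), closed(rex), cold(rex), flagged(rex), flies(rex), green(rex), has_feathers(rex), hot(rex), large(rex), locked(rex), mammal(rex), metal(rex), penguin(rex), ready(rex), red(rex), signed(rex), small(rex), swims(rex), valid(rex), visible(rex), wooden(rex)} — 23 facts.

23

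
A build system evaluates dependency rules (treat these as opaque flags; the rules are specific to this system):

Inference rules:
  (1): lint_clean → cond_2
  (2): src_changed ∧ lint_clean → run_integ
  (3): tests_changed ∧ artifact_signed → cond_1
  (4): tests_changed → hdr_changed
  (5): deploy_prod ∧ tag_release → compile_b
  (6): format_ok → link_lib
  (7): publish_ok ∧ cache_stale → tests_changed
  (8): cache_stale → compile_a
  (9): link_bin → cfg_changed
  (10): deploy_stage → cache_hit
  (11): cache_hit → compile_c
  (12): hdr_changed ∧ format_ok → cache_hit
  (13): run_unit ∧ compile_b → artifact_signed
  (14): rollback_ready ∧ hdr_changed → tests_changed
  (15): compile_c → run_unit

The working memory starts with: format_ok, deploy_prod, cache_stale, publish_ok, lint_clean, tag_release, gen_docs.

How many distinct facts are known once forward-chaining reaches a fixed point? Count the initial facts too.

18

Round 1: (1) [lint_clean → cond_2]; (5) [deploy_prod ∧ tag_release → compile_b]; (6) [format_ok → link_lib]; (7) [publish_ok ∧ cache_stale → tests_changed]; (8) [cache_stale → compile_a]. Adds cond_2, compile_b, link_lib, tests_changed, compile_a.
Round 2: (4) [tests_changed → hdr_changed]. Adds hdr_changed.
Round 3: (12) [hdr_changed ∧ format_ok → cache_hit]. Adds cache_hit.
Round 4: (11) [cache_hit → compile_c]. Adds compile_c.
Round 5: (15) [compile_c → run_unit]. Adds run_unit.
Round 6: (13) [run_unit ∧ compile_b → artifact_signed]. Adds artifact_signed.
Round 7: (3) [tests_changed ∧ artifact_signed → cond_1]. Adds cond_1.
Closure: {artifact_signed, cache_hit, cache_stale, compile_a, compile_b, compile_c, cond_1, cond_2, deploy_prod, format_ok, gen_docs, hdr_changed, link_lib, lint_clean, publish_ok, run_unit, tag_release, tests_changed} — 18 facts.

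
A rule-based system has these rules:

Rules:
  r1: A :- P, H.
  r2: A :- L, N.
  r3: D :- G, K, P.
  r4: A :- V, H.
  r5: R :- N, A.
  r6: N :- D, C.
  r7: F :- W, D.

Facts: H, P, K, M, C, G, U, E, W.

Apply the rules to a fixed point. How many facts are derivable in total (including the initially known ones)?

Round 1: r1 [A :- P, H.]; r3 [D :- G, K, P.]. New: A, D.
Round 2: r6 [N :- D, C.]; r7 [F :- W, D.]. New: N, F.
Round 3: r5 [R :- N, A.]. New: R.
Closure: {A, C, D, E, F, G, H, K, M, N, P, R, U, W} — 14 facts.

14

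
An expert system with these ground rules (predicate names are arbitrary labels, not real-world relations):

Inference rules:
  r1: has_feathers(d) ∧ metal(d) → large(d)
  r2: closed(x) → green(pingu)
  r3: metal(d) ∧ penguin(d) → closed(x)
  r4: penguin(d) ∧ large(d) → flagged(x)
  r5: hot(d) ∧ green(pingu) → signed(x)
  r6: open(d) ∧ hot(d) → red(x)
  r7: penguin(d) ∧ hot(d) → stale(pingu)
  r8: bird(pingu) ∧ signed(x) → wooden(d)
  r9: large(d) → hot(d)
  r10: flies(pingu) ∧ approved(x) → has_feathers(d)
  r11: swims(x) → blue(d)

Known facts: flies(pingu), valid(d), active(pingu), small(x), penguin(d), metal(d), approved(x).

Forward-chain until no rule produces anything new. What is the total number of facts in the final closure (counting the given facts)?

[1] r3 [metal(d) ∧ penguin(d) → closed(x)]; r10 [flies(pingu) ∧ approved(x) → has_feathers(d)]. ⇒ new: closed(x), has_feathers(d).
[2] r1 [has_feathers(d) ∧ metal(d) → large(d)]; r2 [closed(x) → green(pingu)]. ⇒ new: large(d), green(pingu).
[3] r4 [penguin(d) ∧ large(d) → flagged(x)]; r9 [large(d) → hot(d)]. ⇒ new: flagged(x), hot(d).
[4] r5 [hot(d) ∧ green(pingu) → signed(x)]; r7 [penguin(d) ∧ hot(d) → stale(pingu)]. ⇒ new: signed(x), stale(pingu).
Closure: {active(pingu), approved(x), closed(x), flagged(x), flies(pingu), green(pingu), has_feathers(d), hot(d), large(d), metal(d), penguin(d), signed(x), small(x), stale(pingu), valid(d)} — 15 facts.

15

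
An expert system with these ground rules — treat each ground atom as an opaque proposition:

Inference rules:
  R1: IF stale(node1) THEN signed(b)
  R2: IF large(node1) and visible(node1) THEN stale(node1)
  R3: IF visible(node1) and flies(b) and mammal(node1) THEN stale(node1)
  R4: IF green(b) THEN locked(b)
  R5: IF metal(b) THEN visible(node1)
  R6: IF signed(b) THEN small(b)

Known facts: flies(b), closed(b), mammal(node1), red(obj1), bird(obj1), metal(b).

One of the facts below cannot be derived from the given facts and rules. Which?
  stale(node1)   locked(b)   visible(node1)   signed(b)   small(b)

[1] R5 [IF metal(b) THEN visible(node1)]. ⇒ new: visible(node1).
[2] R3 [IF visible(node1) and flies(b) and mammal(node1) THEN stale(node1)]. ⇒ new: stale(node1).
[3] R1 [IF stale(node1) THEN signed(b)]. ⇒ new: signed(b).
[4] R6 [IF signed(b) THEN small(b)]. ⇒ new: small(b).
Derived: small(b) (round 4), stale(node1) (round 2), visible(node1) (round 1), signed(b) (round 3). locked(b) never appears in any round.

locked(b)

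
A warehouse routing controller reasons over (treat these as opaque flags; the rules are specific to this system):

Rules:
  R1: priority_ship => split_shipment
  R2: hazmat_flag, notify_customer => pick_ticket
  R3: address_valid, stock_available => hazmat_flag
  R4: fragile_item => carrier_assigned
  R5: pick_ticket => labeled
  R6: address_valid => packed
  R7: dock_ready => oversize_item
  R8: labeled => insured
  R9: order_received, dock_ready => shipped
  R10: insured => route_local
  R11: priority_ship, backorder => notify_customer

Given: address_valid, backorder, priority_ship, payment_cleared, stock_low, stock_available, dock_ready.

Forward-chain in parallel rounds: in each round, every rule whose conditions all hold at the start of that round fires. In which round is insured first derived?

Round 1: R1 [priority_ship => split_shipment]; R3 [address_valid, stock_available => hazmat_flag]; R6 [address_valid => packed]; R7 [dock_ready => oversize_item]; R11 [priority_ship, backorder => notify_customer]. New: split_shipment, hazmat_flag, packed, oversize_item, notify_customer.
Round 2: R2 [hazmat_flag, notify_customer => pick_ticket]. New: pick_ticket.
Round 3: R5 [pick_ticket => labeled]. New: labeled.
Round 4: R8 [labeled => insured]. New: insured.
insured first appears in round 4.

4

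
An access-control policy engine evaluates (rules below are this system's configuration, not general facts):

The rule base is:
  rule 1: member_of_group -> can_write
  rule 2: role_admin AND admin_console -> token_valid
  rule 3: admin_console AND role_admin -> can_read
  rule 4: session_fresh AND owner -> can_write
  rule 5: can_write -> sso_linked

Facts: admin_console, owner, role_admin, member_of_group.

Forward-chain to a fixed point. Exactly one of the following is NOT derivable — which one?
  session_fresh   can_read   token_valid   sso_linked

Round 1 — rule 1, rule 2, rule 3, derive can_write, token_valid, can_read.
Round 2 — rule 5, derive sso_linked.
Derived: can_read (round 1), sso_linked (round 2), token_valid (round 1). session_fresh never appears in any round.

session_fresh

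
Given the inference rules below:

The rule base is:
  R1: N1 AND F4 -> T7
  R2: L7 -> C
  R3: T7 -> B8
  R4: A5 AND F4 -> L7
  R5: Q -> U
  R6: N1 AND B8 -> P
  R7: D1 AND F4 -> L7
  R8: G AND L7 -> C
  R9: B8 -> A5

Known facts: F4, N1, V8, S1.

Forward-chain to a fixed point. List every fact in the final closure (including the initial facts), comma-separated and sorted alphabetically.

A5, B8, C, F4, L7, N1, P, S1, T7, V8

Round 1: R1 [N1 AND F4 -> T7]. Adds T7.
Round 2: R3 [T7 -> B8]. Adds B8.
Round 3: R6 [N1 AND B8 -> P]; R9 [B8 -> A5]. Adds P, A5.
Round 4: R4 [A5 AND F4 -> L7]. Adds L7.
Round 5: R2 [L7 -> C]. Adds C.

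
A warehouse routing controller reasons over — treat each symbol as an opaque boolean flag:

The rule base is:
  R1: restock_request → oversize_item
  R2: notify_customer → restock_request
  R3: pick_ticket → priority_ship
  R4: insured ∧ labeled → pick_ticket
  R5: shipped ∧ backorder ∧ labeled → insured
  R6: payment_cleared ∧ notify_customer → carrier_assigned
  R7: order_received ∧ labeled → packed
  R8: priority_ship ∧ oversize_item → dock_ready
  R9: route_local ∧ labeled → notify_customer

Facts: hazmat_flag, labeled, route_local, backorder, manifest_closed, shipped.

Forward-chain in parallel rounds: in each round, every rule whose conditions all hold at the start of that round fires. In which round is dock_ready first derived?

4

Round 1 — R5, R9, derive insured, notify_customer.
Round 2 — R2, R4, derive restock_request, pick_ticket.
Round 3 — R1, R3, derive oversize_item, priority_ship.
Round 4 — R8, derive dock_ready.
dock_ready first appears in round 4.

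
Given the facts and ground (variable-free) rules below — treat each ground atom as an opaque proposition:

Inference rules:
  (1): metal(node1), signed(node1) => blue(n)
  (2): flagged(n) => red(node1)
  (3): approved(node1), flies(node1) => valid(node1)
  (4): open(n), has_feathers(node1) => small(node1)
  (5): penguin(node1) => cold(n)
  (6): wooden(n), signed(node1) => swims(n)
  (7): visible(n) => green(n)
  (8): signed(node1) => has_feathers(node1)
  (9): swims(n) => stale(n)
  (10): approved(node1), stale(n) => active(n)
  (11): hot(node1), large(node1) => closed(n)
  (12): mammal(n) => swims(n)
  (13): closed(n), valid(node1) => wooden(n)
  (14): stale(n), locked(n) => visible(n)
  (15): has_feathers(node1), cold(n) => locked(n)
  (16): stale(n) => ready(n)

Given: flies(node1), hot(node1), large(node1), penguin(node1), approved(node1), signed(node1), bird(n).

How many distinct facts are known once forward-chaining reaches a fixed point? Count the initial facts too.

Round 1 — (3), (5), (8), (11), derive valid(node1), cold(n), has_feathers(node1), closed(n).
Round 2 — (13), (15), derive wooden(n), locked(n).
Round 3 — (6), derive swims(n).
Round 4 — (9), derive stale(n).
Round 5 — (10), (14), (16), derive active(n), visible(n), ready(n).
Round 6 — (7), derive green(n).
Closure: {active(n), approved(node1), bird(n), closed(n), cold(n), flies(node1), green(n), has_feathers(node1), hot(node1), large(node1), locked(n), penguin(node1), ready(n), signed(node1), stale(n), swims(n), valid(node1), visible(n), wooden(n)} — 19 facts.

19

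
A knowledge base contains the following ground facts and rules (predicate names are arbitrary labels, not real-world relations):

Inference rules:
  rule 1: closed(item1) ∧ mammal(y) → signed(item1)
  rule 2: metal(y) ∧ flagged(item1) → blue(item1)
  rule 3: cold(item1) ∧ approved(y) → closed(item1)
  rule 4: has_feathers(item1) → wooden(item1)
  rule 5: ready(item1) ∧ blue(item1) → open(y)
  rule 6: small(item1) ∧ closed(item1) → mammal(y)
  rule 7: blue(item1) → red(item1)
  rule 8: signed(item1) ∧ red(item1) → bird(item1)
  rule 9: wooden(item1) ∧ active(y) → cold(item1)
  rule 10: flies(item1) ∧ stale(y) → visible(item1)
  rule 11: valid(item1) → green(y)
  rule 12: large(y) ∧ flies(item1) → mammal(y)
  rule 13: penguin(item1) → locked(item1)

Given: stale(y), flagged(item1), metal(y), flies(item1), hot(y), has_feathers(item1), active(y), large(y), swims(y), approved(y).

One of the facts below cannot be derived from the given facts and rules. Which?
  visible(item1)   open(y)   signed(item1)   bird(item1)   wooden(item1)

open(y)

Round 1: rule 2 [metal(y) ∧ flagged(item1) → blue(item1)]; rule 4 [has_feathers(item1) → wooden(item1)]; rule 10 [flies(item1) ∧ stale(y) → visible(item1)]; rule 12 [large(y) ∧ flies(item1) → mammal(y)]. New: blue(item1), wooden(item1), visible(item1), mammal(y).
Round 2: rule 7 [blue(item1) → red(item1)]; rule 9 [wooden(item1) ∧ active(y) → cold(item1)]. New: red(item1), cold(item1).
Round 3: rule 3 [cold(item1) ∧ approved(y) → closed(item1)]. New: closed(item1).
Round 4: rule 1 [closed(item1) ∧ mammal(y) → signed(item1)]. New: signed(item1).
Round 5: rule 8 [signed(item1) ∧ red(item1) → bird(item1)]. New: bird(item1).
Derived: visible(item1) (round 1), wooden(item1) (round 1), signed(item1) (round 4), bird(item1) (round 5). open(y) never appears in any round.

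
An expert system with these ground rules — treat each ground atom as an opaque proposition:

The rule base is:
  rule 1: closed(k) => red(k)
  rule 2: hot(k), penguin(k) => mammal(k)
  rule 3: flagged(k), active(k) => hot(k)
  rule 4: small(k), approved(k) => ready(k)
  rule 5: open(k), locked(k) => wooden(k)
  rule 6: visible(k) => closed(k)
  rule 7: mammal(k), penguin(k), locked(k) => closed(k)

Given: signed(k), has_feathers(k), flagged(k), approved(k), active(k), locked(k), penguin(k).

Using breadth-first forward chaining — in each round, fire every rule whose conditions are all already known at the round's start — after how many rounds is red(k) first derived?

Round 1: rule 3 [flagged(k), active(k) => hot(k)]. Adds hot(k).
Round 2: rule 2 [hot(k), penguin(k) => mammal(k)]. Adds mammal(k).
Round 3: rule 7 [mammal(k), penguin(k), locked(k) => closed(k)]. Adds closed(k).
Round 4: rule 1 [closed(k) => red(k)]. Adds red(k).
red(k) first appears in round 4.

4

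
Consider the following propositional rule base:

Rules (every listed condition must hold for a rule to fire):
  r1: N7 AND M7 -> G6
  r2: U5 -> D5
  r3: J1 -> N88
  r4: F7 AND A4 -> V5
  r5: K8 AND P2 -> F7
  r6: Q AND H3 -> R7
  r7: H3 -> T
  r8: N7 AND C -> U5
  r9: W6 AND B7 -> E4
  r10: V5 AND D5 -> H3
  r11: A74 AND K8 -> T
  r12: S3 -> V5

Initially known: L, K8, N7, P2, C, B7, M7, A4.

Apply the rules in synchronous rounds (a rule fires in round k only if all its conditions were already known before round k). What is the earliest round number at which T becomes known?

Round 1 — r1, r5, r8, derive G6, F7, U5.
Round 2 — r2, r4, derive D5, V5.
Round 3 — r10, derive H3.
Round 4 — r7, derive T.
T first appears in round 4.

4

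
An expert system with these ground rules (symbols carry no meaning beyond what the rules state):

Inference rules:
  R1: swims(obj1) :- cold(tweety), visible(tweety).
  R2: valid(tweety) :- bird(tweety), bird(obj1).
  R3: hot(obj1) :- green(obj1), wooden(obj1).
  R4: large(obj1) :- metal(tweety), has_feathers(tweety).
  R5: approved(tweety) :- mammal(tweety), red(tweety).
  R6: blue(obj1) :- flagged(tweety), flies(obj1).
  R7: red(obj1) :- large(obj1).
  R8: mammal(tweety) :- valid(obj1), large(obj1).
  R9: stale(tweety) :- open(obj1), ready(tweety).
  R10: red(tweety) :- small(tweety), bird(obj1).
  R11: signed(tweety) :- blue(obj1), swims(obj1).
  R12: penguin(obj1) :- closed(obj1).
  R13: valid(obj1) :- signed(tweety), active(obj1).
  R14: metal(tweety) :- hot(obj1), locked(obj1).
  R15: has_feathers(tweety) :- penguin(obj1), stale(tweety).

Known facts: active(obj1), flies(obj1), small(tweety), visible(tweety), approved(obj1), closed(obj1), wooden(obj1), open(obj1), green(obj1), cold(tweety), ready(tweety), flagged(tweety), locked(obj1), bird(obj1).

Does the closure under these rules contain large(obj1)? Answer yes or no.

yes

Round 1: R1 [swims(obj1) :- cold(tweety), visible(tweety).]; R3 [hot(obj1) :- green(obj1), wooden(obj1).]; R6 [blue(obj1) :- flagged(tweety), flies(obj1).]; R9 [stale(tweety) :- open(obj1), ready(tweety).]; R10 [red(tweety) :- small(tweety), bird(obj1).]; R12 [penguin(obj1) :- closed(obj1).]. Adds swims(obj1), hot(obj1), blue(obj1), stale(tweety), red(tweety), penguin(obj1).
Round 2: R11 [signed(tweety) :- blue(obj1), swims(obj1).]; R14 [metal(tweety) :- hot(obj1), locked(obj1).]; R15 [has_feathers(tweety) :- penguin(obj1), stale(tweety).]. Adds signed(tweety), metal(tweety), has_feathers(tweety).
Round 3: R4 [large(obj1) :- metal(tweety), has_feathers(tweety).]; R13 [valid(obj1) :- signed(tweety), active(obj1).]. Adds large(obj1), valid(obj1).
Round 4: R7 [red(obj1) :- large(obj1).]; R8 [mammal(tweety) :- valid(obj1), large(obj1).]. Adds red(obj1), mammal(tweety).
Round 5: R5 [approved(tweety) :- mammal(tweety), red(tweety).]. Adds approved(tweety).
large(obj1) appears in round 3, so it is derivable.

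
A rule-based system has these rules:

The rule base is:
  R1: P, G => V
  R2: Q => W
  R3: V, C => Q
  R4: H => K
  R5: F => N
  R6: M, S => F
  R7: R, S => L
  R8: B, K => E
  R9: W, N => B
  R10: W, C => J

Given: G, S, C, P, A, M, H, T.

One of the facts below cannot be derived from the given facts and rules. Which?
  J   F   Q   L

[1] R1 [P, G => V]; R4 [H => K]; R6 [M, S => F]. ⇒ new: V, K, F.
[2] R3 [V, C => Q]; R5 [F => N]. ⇒ new: Q, N.
[3] R2 [Q => W]. ⇒ new: W.
[4] R9 [W, N => B]; R10 [W, C => J]. ⇒ new: B, J.
[5] R8 [B, K => E]. ⇒ new: E.
Derived: F (round 1), Q (round 2), J (round 4). L never appears in any round.

L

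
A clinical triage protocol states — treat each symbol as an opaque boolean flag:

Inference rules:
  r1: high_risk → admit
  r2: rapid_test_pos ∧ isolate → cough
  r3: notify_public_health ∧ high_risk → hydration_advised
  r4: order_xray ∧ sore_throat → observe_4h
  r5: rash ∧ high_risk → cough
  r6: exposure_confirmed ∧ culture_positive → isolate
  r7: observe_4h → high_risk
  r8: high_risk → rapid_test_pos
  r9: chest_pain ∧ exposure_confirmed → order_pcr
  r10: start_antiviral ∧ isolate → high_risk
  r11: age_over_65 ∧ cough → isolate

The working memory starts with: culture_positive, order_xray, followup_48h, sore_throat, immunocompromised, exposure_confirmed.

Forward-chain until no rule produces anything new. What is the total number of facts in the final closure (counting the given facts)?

Round 1: r4 [order_xray ∧ sore_throat → observe_4h]; r6 [exposure_confirmed ∧ culture_positive → isolate]. Adds observe_4h, isolate.
Round 2: r7 [observe_4h → high_risk]. Adds high_risk.
Round 3: r1 [high_risk → admit]; r8 [high_risk → rapid_test_pos]. Adds admit, rapid_test_pos.
Round 4: r2 [rapid_test_pos ∧ isolate → cough]. Adds cough.
Closure: {admit, cough, culture_positive, exposure_confirmed, followup_48h, high_risk, immunocompromised, isolate, observe_4h, order_xray, rapid_test_pos, sore_throat} — 12 facts.

12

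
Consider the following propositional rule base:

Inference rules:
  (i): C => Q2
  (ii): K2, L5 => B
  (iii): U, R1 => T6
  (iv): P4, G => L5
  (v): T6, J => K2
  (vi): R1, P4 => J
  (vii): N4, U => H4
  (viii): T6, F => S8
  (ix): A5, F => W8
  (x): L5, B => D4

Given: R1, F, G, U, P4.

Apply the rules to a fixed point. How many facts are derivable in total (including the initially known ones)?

Round 1: (iii) [U, R1 => T6]; (iv) [P4, G => L5]; (vi) [R1, P4 => J]. New: T6, L5, J.
Round 2: (v) [T6, J => K2]; (viii) [T6, F => S8]. New: K2, S8.
Round 3: (ii) [K2, L5 => B]. New: B.
Round 4: (x) [L5, B => D4]. New: D4.
Closure: {B, D4, F, G, J, K2, L5, P4, R1, S8, T6, U} — 12 facts.

12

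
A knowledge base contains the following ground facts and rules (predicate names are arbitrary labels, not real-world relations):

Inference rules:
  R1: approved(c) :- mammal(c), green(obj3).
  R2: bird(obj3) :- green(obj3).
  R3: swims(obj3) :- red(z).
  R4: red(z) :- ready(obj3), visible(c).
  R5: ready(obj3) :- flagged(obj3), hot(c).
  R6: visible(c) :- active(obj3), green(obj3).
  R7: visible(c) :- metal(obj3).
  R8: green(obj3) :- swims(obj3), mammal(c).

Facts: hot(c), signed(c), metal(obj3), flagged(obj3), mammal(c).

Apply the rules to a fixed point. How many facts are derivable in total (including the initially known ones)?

12

Round 1: R5 [ready(obj3) :- flagged(obj3), hot(c).]; R7 [visible(c) :- metal(obj3).]. Adds ready(obj3), visible(c).
Round 2: R4 [red(z) :- ready(obj3), visible(c).]. Adds red(z).
Round 3: R3 [swims(obj3) :- red(z).]. Adds swims(obj3).
Round 4: R8 [green(obj3) :- swims(obj3), mammal(c).]. Adds green(obj3).
Round 5: R1 [approved(c) :- mammal(c), green(obj3).]; R2 [bird(obj3) :- green(obj3).]. Adds approved(c), bird(obj3).
Closure: {approved(c), bird(obj3), flagged(obj3), green(obj3), hot(c), mammal(c), metal(obj3), ready(obj3), red(z), signed(c), swims(obj3), visible(c)} — 12 facts.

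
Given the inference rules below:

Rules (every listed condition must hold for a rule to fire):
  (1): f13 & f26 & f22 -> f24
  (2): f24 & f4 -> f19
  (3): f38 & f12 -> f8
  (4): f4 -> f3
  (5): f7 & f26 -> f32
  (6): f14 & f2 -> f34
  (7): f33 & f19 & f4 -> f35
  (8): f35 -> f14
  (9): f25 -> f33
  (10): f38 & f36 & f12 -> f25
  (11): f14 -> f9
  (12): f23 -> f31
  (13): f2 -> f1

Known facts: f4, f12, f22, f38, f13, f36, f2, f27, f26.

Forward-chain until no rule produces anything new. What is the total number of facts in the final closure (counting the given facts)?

Round 1: (1) [f13 & f26 & f22 -> f24]; (3) [f38 & f12 -> f8]; (4) [f4 -> f3]; (10) [f38 & f36 & f12 -> f25]; (13) [f2 -> f1]. New: f24, f8, f3, f25, f1.
Round 2: (2) [f24 & f4 -> f19]; (9) [f25 -> f33]. New: f19, f33.
Round 3: (7) [f33 & f19 & f4 -> f35]. New: f35.
Round 4: (8) [f35 -> f14]. New: f14.
Round 5: (6) [f14 & f2 -> f34]; (11) [f14 -> f9]. New: f34, f9.
Closure: {f1, f12, f13, f14, f19, f2, f22, f24, f25, f26, f27, f3, f33, f34, f35, f36, f38, f4, f8, f9} — 20 facts.

20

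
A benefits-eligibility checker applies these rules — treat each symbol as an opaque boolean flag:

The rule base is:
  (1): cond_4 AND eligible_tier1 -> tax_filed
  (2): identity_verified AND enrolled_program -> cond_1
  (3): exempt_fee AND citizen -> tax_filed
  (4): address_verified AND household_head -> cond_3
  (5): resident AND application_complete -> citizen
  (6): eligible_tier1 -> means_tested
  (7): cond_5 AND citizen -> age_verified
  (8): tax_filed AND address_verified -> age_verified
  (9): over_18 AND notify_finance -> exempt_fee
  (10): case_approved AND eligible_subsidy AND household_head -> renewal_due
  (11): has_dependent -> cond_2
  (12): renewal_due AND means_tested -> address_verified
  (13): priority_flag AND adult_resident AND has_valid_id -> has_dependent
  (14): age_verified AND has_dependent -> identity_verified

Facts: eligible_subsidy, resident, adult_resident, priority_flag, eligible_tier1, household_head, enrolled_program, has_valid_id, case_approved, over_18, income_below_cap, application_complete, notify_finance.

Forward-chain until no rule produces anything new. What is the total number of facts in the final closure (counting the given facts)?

25

Round 1 fires (5), (6), (9), (10), (13), giving citizen, means_tested, exempt_fee, renewal_due, has_dependent.
Round 2 fires (3), (11), (12), giving tax_filed, cond_2, address_verified.
Round 3 fires (4), (8), giving cond_3, age_verified.
Round 4 fires (14), giving identity_verified.
Round 5 fires (2), giving cond_1.
Closure: {address_verified, adult_resident, age_verified, application_complete, case_approved, citizen, cond_1, cond_2, cond_3, eligible_subsidy, eligible_tier1, enrolled_program, exempt_fee, has_dependent, has_valid_id, household_head, identity_verified, income_below_cap, means_tested, notify_finance, over_18, priority_flag, renewal_due, resident, tax_filed} — 25 facts.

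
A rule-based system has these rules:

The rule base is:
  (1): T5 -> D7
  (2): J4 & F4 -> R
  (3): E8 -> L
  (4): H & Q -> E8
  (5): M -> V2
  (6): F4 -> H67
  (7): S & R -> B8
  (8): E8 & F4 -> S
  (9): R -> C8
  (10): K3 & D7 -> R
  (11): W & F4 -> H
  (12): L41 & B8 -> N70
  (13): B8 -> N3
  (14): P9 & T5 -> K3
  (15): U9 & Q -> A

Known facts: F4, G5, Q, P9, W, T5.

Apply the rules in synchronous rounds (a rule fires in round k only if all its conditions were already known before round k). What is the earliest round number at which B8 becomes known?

4

Round 1 fires (1), (6), (11), (14), giving D7, H67, H, K3.
Round 2 fires (4), (10), giving E8, R.
Round 3 fires (3), (8), (9), giving L, S, C8.
Round 4 fires (7), giving B8.
B8 first appears in round 4.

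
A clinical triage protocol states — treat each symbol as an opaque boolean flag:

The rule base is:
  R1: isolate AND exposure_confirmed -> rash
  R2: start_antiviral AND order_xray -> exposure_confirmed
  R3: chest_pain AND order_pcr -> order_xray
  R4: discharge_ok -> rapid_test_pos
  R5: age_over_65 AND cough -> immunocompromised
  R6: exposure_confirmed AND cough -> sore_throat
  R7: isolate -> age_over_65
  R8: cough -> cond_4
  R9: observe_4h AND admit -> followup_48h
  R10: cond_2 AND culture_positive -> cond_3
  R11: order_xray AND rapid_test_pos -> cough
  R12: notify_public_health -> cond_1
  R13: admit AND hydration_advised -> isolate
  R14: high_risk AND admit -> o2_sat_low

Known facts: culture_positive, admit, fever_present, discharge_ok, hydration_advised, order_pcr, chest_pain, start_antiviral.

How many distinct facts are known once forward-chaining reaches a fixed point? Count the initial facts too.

18

Round 1: R3 [chest_pain AND order_pcr -> order_xray]; R4 [discharge_ok -> rapid_test_pos]; R13 [admit AND hydration_advised -> isolate]. Adds order_xray, rapid_test_pos, isolate.
Round 2: R2 [start_antiviral AND order_xray -> exposure_confirmed]; R7 [isolate -> age_over_65]; R11 [order_xray AND rapid_test_pos -> cough]. Adds exposure_confirmed, age_over_65, cough.
Round 3: R1 [isolate AND exposure_confirmed -> rash]; R5 [age_over_65 AND cough -> immunocompromised]; R6 [exposure_confirmed AND cough -> sore_throat]; R8 [cough -> cond_4]. Adds rash, immunocompromised, sore_throat, cond_4.
Closure: {admit, age_over_65, chest_pain, cond_4, cough, culture_positive, discharge_ok, exposure_confirmed, fever_present, hydration_advised, immunocompromised, isolate, order_pcr, order_xray, rapid_test_pos, rash, sore_throat, start_antiviral} — 18 facts.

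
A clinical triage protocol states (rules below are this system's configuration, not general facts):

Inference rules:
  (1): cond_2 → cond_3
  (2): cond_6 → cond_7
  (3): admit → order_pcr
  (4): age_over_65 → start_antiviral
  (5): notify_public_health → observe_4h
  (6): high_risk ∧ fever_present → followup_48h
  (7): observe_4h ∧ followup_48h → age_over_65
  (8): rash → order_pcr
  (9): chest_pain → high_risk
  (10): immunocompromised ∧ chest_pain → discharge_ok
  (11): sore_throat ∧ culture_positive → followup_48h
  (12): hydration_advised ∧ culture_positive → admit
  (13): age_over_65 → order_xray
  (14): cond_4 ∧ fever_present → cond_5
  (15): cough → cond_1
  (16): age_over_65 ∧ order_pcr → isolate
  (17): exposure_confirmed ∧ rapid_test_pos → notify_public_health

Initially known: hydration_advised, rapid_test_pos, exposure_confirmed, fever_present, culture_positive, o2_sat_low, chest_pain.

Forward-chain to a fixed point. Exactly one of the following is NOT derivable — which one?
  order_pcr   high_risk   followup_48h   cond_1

cond_1

Round 1 fires (9), (12), (17), giving high_risk, admit, notify_public_health.
Round 2 fires (3), (5), (6), giving order_pcr, observe_4h, followup_48h.
Round 3 fires (7), giving age_over_65.
Round 4 fires (4), (13), (16), giving start_antiviral, order_xray, isolate.
Derived: high_risk (round 1), order_pcr (round 2), followup_48h (round 2). cond_1 never appears in any round.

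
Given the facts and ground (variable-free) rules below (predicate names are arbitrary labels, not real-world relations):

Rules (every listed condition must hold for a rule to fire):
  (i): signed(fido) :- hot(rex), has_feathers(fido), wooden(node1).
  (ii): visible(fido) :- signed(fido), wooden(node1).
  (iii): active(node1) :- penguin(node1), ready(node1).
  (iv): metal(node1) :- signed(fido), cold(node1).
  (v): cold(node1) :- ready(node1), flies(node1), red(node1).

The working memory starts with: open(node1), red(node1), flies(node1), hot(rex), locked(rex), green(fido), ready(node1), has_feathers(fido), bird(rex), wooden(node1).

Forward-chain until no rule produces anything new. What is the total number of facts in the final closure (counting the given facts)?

14

Round 1 — (i), (v), derive signed(fido), cold(node1).
Round 2 — (ii), (iv), derive visible(fido), metal(node1).
Closure: {bird(rex), cold(node1), flies(node1), green(fido), has_feathers(fido), hot(rex), locked(rex), metal(node1), open(node1), ready(node1), red(node1), signed(fido), visible(fido), wooden(node1)} — 14 facts.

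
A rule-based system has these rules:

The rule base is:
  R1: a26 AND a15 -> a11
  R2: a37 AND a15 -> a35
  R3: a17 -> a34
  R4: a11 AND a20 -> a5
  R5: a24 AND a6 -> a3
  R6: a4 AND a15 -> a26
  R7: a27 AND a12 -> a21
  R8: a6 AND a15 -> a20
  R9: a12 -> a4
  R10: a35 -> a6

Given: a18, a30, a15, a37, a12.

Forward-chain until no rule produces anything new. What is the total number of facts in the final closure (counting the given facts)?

12

[1] R2 [a37 AND a15 -> a35]; R9 [a12 -> a4]. ⇒ new: a35, a4.
[2] R6 [a4 AND a15 -> a26]; R10 [a35 -> a6]. ⇒ new: a26, a6.
[3] R1 [a26 AND a15 -> a11]; R8 [a6 AND a15 -> a20]. ⇒ new: a11, a20.
[4] R4 [a11 AND a20 -> a5]. ⇒ new: a5.
Closure: {a11, a12, a15, a18, a20, a26, a30, a35, a37, a4, a5, a6} — 12 facts.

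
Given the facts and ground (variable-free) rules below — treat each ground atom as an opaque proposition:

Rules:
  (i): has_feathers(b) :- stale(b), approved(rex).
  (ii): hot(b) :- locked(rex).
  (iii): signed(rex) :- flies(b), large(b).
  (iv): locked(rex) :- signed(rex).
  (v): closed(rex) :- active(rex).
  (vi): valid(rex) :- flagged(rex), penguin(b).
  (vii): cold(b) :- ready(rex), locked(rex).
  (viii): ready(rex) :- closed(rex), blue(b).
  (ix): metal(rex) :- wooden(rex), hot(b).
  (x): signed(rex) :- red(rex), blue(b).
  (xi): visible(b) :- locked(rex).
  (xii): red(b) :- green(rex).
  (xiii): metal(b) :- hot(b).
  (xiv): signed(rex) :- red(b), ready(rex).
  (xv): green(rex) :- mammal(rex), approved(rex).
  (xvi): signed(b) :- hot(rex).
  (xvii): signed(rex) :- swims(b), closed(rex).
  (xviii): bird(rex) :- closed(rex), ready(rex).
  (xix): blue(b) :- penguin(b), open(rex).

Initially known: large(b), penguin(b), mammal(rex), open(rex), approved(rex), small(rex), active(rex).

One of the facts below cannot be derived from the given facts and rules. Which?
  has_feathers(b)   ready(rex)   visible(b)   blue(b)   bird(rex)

has_feathers(b)

Round 1 fires (v), (xv), (xix), giving closed(rex), green(rex), blue(b).
Round 2 fires (viii), (xii), giving ready(rex), red(b).
Round 3 fires (xiv), (xviii), giving signed(rex), bird(rex).
Round 4 fires (iv), giving locked(rex).
Round 5 fires (ii), (vii), (xi), giving hot(b), cold(b), visible(b).
Round 6 fires (xiii), giving metal(b).
Derived: blue(b) (round 1), visible(b) (round 5), ready(rex) (round 2), bird(rex) (round 3). has_feathers(b) never appears in any round.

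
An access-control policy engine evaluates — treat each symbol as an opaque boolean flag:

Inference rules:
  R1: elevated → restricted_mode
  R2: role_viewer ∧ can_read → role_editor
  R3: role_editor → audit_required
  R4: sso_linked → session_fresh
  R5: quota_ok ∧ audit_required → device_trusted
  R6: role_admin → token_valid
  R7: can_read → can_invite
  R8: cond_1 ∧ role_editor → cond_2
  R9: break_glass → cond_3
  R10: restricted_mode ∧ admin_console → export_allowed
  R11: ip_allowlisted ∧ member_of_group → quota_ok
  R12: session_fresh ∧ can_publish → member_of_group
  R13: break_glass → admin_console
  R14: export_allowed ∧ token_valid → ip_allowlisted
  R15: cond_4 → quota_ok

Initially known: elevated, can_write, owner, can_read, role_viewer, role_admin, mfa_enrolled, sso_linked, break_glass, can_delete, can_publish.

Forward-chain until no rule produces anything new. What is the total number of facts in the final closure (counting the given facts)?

Round 1 — R1, R2, R4, R6, R7, R9, R13, derive restricted_mode, role_editor, session_fresh, token_valid, can_invite, cond_3, admin_console.
Round 2 — R3, R10, R12, derive audit_required, export_allowed, member_of_group.
Round 3 — R14, derive ip_allowlisted.
Round 4 — R11, derive quota_ok.
Round 5 — R5, derive device_trusted.
Closure: {admin_console, audit_required, break_glass, can_delete, can_invite, can_publish, can_read, can_write, cond_3, device_trusted, elevated, export_allowed, ip_allowlisted, member_of_group, mfa_enrolled, owner, quota_ok, restricted_mode, role_admin, role_editor, role_viewer, session_fresh, sso_linked, token_valid} — 24 facts.

24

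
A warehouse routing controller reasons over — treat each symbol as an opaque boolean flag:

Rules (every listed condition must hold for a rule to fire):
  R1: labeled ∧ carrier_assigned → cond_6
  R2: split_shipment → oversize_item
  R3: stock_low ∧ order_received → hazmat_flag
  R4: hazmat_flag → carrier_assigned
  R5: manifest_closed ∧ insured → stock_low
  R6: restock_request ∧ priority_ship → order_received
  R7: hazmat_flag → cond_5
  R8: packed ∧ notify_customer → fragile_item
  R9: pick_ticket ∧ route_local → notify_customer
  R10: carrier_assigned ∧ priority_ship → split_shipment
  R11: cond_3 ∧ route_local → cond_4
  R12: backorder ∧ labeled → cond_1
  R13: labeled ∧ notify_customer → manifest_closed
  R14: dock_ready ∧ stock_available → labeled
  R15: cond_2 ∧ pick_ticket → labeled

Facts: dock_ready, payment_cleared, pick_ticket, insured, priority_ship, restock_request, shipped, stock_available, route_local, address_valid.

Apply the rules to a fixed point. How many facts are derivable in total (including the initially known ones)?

Round 1: R6 [restock_request ∧ priority_ship → order_received]; R9 [pick_ticket ∧ route_local → notify_customer]; R14 [dock_ready ∧ stock_available → labeled]. Adds order_received, notify_customer, labeled.
Round 2: R13 [labeled ∧ notify_customer → manifest_closed]. Adds manifest_closed.
Round 3: R5 [manifest_closed ∧ insured → stock_low]. Adds stock_low.
Round 4: R3 [stock_low ∧ order_received → hazmat_flag]. Adds hazmat_flag.
Round 5: R4 [hazmat_flag → carrier_assigned]; R7 [hazmat_flag → cond_5]. Adds carrier_assigned, cond_5.
Round 6: R1 [labeled ∧ carrier_assigned → cond_6]; R10 [carrier_assigned ∧ priority_ship → split_shipment]. Adds cond_6, split_shipment.
Round 7: R2 [split_shipment → oversize_item]. Adds oversize_item.
Closure: {address_valid, carrier_assigned, cond_5, cond_6, dock_ready, hazmat_flag, insured, labeled, manifest_closed, notify_customer, order_received, oversize_item, payment_cleared, pick_ticket, priority_ship, restock_request, route_local, shipped, split_shipment, stock_available, stock_low} — 21 facts.

21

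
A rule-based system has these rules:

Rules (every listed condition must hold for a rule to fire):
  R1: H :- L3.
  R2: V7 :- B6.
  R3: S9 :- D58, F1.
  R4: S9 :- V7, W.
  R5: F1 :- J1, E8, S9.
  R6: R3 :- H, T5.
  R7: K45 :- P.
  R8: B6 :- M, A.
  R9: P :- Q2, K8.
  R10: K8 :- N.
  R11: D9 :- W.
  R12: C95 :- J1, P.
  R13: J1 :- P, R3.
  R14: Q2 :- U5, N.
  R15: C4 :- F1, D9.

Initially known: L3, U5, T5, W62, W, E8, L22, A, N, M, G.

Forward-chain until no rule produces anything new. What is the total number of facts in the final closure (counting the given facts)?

Round 1 — R1, R8, R10, R11, R14, derive H, B6, K8, D9, Q2.
Round 2 — R2, R6, R9, derive V7, R3, P.
Round 3 — R4, R7, R13, derive S9, K45, J1.
Round 4 — R5, R12, derive F1, C95.
Round 5 — R15, derive C4.
Closure: {A, B6, C4, C95, D9, E8, F1, G, H, J1, K45, K8, L22, L3, M, N, P, Q2, R3, S9, T5, U5, V7, W, W62} — 25 facts.

25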